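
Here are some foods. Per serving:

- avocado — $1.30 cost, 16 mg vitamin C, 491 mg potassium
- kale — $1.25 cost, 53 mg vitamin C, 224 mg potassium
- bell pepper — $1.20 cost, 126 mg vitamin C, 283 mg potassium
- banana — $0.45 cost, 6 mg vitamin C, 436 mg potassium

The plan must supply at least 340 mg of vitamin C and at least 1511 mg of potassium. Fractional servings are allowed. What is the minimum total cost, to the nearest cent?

$3.93

Two binding constraints pin down two serving amounts, so the optimal mix uses at most two foods. The candidates are each food alone (scaled to the tighter of vitamin C/potassium) and each pair with both constraints tight.
avocado only: max(340/16, 1511/491) = 21.25 servings → $27.62.
kale only: max(340/53, 1511/224) = 6.746 servings → $8.43.
bell pepper only: max(340/126, 1511/283) = 5.339 servings → $6.41.
banana only: max(340/6, 1511/436) = 56.67 servings → $25.50.
avocado + kale with both tight: 0.1748 servings and 6.362 servings → $8.18.
avocado + bell pepper with both tight: 1.642 servings and 2.49 servings → $5.12.
avocado + banana with both targets exact would need a negative amount; discard.
kale + bell pepper with both targets exact would need a negative amount; discard.
kale + banana with both tight: 6.395 servings and 0.1803 servings → $8.07.
bell pepper + banana with both tight: 2.614 servings and 1.769 servings → $3.93.
So the least-cost plan costs $3.93.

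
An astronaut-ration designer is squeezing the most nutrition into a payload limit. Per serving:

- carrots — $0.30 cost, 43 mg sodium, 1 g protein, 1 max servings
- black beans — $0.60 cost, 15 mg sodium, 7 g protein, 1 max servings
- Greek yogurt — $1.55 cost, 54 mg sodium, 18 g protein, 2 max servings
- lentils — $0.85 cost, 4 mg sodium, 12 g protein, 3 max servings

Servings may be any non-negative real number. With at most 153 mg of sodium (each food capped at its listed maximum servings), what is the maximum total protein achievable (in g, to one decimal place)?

79.4 g

Protein per mg sodium: lentils 3, black beans 0.4667, Greek yogurt 0.3333, carrots 0.02326.
Take 3 servings of lentils: uses 12 mg sodium, +36.0 g protein (running total 36.0 g).
Take 1 serving of black beans: uses 15 mg sodium, +7.0 g protein (running total 43.0 g).
Take 2 servings of Greek yogurt: uses 108 mg sodium, +36.0 g protein (running total 79.0 g).
Take 0.4186 servings of carrots: uses 18 mg sodium, +0.4 g protein (running total 79.4 g).
Filling greedily by protein-per-mg sodium is optimal for one linear limit, giving 79.4 g.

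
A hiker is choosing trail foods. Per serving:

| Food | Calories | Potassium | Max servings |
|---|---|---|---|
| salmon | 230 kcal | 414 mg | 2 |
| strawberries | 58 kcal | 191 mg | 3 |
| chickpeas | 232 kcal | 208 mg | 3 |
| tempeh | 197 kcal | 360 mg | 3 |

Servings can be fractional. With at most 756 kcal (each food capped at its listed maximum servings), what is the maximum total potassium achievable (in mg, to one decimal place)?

1636.6 mg

Potassium per kcal: strawberries 3.293, tempeh 1.827, salmon 1.8, chickpeas 0.8966.
Take 3 servings of strawberries: uses 174 kcal, +573.0 mg potassium (running total 573.0 mg).
Take 2.954 servings of tempeh: uses 582 kcal, +1063.6 mg potassium (running total 1636.6 mg).
Greedy by best ratio exhausts the calories allowance optimally: 1636.6 mg.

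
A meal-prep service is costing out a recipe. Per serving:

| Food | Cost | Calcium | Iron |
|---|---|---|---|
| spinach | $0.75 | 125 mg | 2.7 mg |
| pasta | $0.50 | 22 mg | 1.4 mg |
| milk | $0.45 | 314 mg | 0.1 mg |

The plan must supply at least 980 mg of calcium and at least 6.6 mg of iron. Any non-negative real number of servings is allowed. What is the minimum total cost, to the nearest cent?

$2.75

For a min-cost LP with two ≥-constraints, a basic feasible solution has at most two positive variables.
spinach only: max(980/125, 6.6/2.7) = 7.84 servings → $5.88.
pasta only: max(980/22, 6.6/1.4) = 44.55 servings → $22.27.
milk only: max(980/314, 6.6/0.1) = 66 servings → $29.70.
spinach + pasta: the both-tight solution has a negative serving — not a feasible corner.
spinach + milk with both tight: 2.364 servings and 2.18 servings → $2.75.
pasta + milk with both tight: 4.514 servings and 2.805 servings → $3.52.
The minimum over all feasible corners is $2.75.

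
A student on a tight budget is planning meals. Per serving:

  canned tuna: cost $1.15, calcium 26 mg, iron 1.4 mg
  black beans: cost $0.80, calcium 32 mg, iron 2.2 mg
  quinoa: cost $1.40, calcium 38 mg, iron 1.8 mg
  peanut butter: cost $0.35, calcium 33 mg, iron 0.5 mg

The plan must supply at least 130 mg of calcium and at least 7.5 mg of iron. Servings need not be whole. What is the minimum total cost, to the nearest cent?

At the optimum either one food covers both requirements or two foods hit both targets exactly; no other combination can be cheaper.
canned tuna only: max(130/26, 7.5/1.4) = 5.357 servings → $6.16.
black beans only: max(130/32, 7.5/2.2) = 4.062 servings → $3.25.
quinoa only: max(130/38, 7.5/1.8) = 4.167 servings → $5.83.
peanut butter only: max(130/33, 7.5/0.5) = 15 servings → $5.25.
canned tuna + black beans with both tight: 3.71 servings and 1.048 servings → $5.10.
canned tuna + quinoa: intersection lies outside the first quadrant.
canned tuna + peanut butter with both targets exact would need a negative amount; discard.
black beans + quinoa with both tight: 1.962 servings and 1.769 servings → $4.05.
black beans + peanut butter with both tight: 3.224 servings and 0.8127 servings → $2.86.
quinoa + peanut butter: intersection lies outside the first quadrant.
So the least-cost plan costs $2.86.

$2.86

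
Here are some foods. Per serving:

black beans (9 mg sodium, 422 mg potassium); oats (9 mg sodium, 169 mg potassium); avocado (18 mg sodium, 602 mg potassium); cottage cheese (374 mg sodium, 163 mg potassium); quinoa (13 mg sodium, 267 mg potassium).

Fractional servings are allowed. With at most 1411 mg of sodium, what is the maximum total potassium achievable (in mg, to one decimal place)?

Potassium per mg sodium: black beans 46.89, avocado 33.44, quinoa 20.54, oats 18.78, cottage cheese 0.4358.
With no serving limits, spend the whole sodium allowance on black beans: 1411 mg / 9 mg × 422 mg = 66160.2 mg.

66160.2 mg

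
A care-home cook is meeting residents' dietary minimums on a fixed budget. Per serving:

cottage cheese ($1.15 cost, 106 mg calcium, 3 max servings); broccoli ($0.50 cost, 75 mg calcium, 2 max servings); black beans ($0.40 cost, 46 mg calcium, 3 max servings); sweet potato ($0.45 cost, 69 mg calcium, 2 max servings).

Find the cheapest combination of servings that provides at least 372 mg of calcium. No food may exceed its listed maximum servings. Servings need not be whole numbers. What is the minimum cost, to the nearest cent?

Cost per mg of calcium: sweet potato $0.0065, broccoli $0.0067, black beans $0.0087, cottage cheese $0.0108.
Take 2 servings of sweet potato: +138.0 mg calcium for $0.90 (total $0.90, still need 234.0 mg).
Take 2 servings of broccoli: +150.0 mg calcium for $1.00 (total $1.90, still need 84.0 mg).
Take 1.826 servings of black beans: +84.0 mg calcium for $0.73 (total $2.63, still need 0.0 mg).
Filling from the cheapest source first is optimal under one linear minimum: $2.63.

$2.63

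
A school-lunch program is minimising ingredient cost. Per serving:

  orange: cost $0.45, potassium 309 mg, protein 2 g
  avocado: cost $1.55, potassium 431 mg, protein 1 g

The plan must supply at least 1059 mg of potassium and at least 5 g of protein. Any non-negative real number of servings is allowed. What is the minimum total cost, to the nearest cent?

$1.54

orange only: max(1059/309, 5/2) = 3.427 servings → $1.54.
avocado only: max(1059/431, 5/1) = 5 servings → $7.75.
orange + avocado with both tight: 1.982 servings and 1.036 servings → $2.50.
So the least-cost plan costs $1.54.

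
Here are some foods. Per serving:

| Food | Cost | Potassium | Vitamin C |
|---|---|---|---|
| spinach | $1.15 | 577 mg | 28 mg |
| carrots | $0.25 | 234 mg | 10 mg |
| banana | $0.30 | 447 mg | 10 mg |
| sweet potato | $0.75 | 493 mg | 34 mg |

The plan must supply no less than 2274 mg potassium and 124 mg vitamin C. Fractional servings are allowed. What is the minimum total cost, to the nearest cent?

$2.86

This is a tiny linear program; its minimum lies at a vertex of the feasible set. List the vertices and price them.
spinach only: max(2274/577, 124/28) = 4.429 servings → $5.09.
carrots only: max(2274/234, 124/10) = 12.4 servings → $3.10.
banana only: max(2274/447, 124/10) = 12.4 servings → $3.72.
sweet potato only: max(2274/493, 124/34) = 4.613 servings → $3.46.
spinach + carrots: the both-tight solution has a negative serving — not a feasible corner.
spinach + banana with both targets exact would need a negative amount; discard.
spinach + sweet potato with both tight: 2.784 servings and 1.355 servings → $4.22.
carrots + banana: intersection lies outside the first quadrant.
carrots + sweet potato with both tight: 5.348 servings and 2.074 servings → $2.89.
banana + sweet potato with both tight: 1.576 servings and 3.183 servings → $2.86.
The minimum over all feasible corners is $2.86.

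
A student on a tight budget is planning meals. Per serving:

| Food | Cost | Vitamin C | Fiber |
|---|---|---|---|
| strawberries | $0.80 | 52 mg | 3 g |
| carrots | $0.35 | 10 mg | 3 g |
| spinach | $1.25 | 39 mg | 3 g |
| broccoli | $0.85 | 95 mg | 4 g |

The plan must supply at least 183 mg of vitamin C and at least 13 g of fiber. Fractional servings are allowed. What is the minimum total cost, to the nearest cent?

$2.17

Minimising a linear cost over {vitamin C ≥ 183, fiber ≥ 13, servings ≥ 0} — the optimum is at a vertex, using one or two foods.
strawberries only: max(183/52, 13/3) = 4.333 servings → $3.47.
carrots only: max(183/10, 13/3) = 18.3 servings → $6.41.
spinach only: max(183/39, 13/3) = 4.692 servings → $5.87.
broccoli only: max(183/95, 13/4) = 3.25 servings → $2.76.
strawberries + carrots with both tight: 3.325 servings and 1.008 servings → $3.01.
strawberries + spinach with both tight: 1.077 servings and 3.256 servings → $4.93.
strawberries + broccoli: the both-tight solution has a negative serving — not a feasible corner.
carrots + spinach with both targets exact would need a negative amount; discard.
carrots + broccoli with both tight: 2.053 servings and 1.71 servings → $2.17.
spinach + broccoli with both tight: 3.899 servings and 0.3256 servings → $5.15.
The minimum over all feasible corners is $2.17.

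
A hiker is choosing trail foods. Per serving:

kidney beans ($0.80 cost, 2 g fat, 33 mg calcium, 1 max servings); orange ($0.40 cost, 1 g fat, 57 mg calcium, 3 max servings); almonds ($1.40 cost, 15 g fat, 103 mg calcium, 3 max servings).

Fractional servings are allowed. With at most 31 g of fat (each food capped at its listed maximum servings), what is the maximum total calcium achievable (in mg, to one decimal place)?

Calcium per g fat: orange 57, kidney beans 16.5, almonds 6.867.
Take 3 servings of orange: uses 3 g fat, +171.0 mg calcium (running total 171.0 mg).
Take 1 serving of kidney beans: uses 2 g fat, +33.0 mg calcium (running total 204.0 mg).
Take 1.733 servings of almonds: uses 26 g fat, +178.5 mg calcium (running total 382.5 mg).
Filling greedily by calcium-per-g fat is optimal for one linear limit, giving 382.5 mg.

382.5 mg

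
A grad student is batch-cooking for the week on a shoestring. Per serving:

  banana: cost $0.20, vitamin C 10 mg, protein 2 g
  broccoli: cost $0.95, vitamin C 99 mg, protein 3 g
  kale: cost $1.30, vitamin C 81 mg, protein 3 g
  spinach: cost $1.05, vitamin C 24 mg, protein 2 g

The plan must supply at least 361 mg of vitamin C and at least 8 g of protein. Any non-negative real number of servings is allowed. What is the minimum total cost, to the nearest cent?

$3.46

For a min-cost LP with two ≥-constraints, a basic feasible solution has at most two positive variables.
banana only: max(361/10, 8/2) = 36.1 servings → $7.22.
broccoli only: max(361/99, 8/3) = 3.646 servings → $3.46.
kale only: max(361/81, 8/3) = 4.457 servings → $5.79.
spinach only: max(361/24, 8/2) = 15.04 servings → $15.79.
banana + broccoli: intersection lies outside the first quadrant.
banana + kale with both targets exact would need a negative amount; discard.
banana + spinach: intersection lies outside the first quadrant.
broccoli + kale with both targets exact would need a negative amount; discard.
broccoli + spinach: the both-tight solution has a negative serving — not a feasible corner.
kale + spinach: the both-tight solution has a negative serving — not a feasible corner.
So the least-cost plan costs $3.46.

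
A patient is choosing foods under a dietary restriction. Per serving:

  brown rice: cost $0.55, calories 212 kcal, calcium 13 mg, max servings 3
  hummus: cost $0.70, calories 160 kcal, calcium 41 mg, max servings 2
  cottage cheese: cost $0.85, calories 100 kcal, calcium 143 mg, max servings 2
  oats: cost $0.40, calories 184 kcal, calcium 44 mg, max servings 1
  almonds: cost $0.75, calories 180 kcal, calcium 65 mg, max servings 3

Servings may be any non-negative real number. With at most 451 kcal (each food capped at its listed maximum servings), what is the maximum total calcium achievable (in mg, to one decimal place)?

Calcium per kcal: cottage cheese 1.43, almonds 0.3611, hummus 0.2562, oats 0.2391, brown rice 0.06132.
Take 2 servings of cottage cheese: uses 200 kcal, +286.0 mg calcium (running total 286.0 mg).
Take 1.394 servings of almonds: uses 251 kcal, +90.6 mg calcium (running total 376.6 mg).
Greedy by best ratio exhausts the calories allowance optimally: 376.6 mg.

376.6 mg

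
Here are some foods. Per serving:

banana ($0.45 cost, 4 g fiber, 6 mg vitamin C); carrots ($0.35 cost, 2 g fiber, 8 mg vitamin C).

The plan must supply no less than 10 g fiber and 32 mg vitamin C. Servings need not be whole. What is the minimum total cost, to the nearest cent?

$1.55

banana only: max(10/4, 32/6) = 5.333 servings → $2.40.
carrots only: max(10/2, 32/8) = 5 servings → $1.75.
banana + carrots with both tight: 0.8 servings and 3.4 servings → $1.55.
The minimum over all feasible corners is $1.55.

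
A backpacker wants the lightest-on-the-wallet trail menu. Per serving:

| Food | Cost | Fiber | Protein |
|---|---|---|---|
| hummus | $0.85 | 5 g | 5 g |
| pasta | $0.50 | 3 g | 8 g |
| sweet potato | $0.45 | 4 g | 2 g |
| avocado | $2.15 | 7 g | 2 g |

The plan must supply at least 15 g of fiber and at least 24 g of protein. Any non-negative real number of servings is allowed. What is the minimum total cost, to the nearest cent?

Compare the cost at each extreme point of the feasible region.
hummus only: max(15/5, 24/5) = 4.8 servings → $4.08.
pasta only: max(15/3, 24/8) = 5 servings → $2.50.
sweet potato only: max(15/4, 24/2) = 12 servings → $5.40.
avocado only: max(15/7, 24/2) = 12 servings → $25.80.
hummus + pasta with both tight: 1.92 servings and 1.8 servings → $2.53.
hummus + sweet potato: the both-tight solution has a negative serving — not a feasible corner.
hummus + avocado with both targets exact would need a negative amount; discard.
pasta + sweet potato with both tight: 2.538 servings and 1.846 servings → $2.10.
pasta + avocado with both tight: 2.76 servings and 0.96 servings → $3.44.
sweet potato + avocado: the both-tight solution has a negative serving — not a feasible corner.
So the least-cost plan costs $2.10.

$2.10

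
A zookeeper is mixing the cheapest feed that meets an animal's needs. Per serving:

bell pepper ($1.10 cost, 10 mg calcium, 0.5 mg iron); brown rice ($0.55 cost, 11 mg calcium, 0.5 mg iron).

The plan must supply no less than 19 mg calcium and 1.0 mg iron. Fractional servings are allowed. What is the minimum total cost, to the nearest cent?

bell pepper only: max(19/10, 1.0/0.5) = 2 servings → $2.20.
brown rice only: max(19/11, 1.0/0.5) = 2 servings → $1.10.
bell pepper + brown rice: the both-tight solution has a negative serving — not a feasible corner.
The minimum over all feasible corners is $1.10.

$1.10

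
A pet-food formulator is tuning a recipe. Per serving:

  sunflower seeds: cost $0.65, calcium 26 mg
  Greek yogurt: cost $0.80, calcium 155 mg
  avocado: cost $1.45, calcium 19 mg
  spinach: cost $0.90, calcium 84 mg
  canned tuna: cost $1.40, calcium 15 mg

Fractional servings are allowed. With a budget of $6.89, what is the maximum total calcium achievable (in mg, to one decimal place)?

Calcium per dollar: Greek yogurt 193.8, spinach 93.33, sunflower seeds 40, avocado 13.1, canned tuna 10.71.
With no serving limits, spend the whole cost allowance on Greek yogurt: $6.89 / $0.80 × 155 mg = 1334.9 mg.

1334.9 mg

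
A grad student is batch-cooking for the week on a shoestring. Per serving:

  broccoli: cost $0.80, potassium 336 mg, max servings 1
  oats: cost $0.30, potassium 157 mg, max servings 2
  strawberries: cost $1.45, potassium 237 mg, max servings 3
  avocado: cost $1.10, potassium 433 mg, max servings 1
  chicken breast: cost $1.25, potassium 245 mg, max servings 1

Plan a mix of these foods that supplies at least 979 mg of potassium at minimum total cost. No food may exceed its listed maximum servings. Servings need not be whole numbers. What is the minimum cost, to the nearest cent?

$2.24

Cost per mg of potassium: oats $0.0019, broccoli $0.0024, avocado $0.0025, chicken breast $0.0051, strawberries $0.0061.
Take 2 servings of oats: +314.0 mg potassium for $0.60 (total $0.60, still need 665.0 mg).
Take 1 serving of broccoli: +336.0 mg potassium for $0.80 (total $1.40, still need 329.0 mg).
Take 0.7598 servings of avocado: +329.0 mg potassium for $0.84 (total $2.24, still need 0.0 mg).
Greedy by cheapest-per-mg is optimal for a single linear constraint, so the minimum cost is $2.24.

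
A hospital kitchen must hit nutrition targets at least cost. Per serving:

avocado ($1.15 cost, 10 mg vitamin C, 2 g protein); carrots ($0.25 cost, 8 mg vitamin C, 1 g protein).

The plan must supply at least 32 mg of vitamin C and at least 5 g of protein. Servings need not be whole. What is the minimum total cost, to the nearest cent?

avocado only: max(32/10, 5/2) = 3.2 servings → $3.68.
carrots only: max(32/8, 5/1) = 5 servings → $1.25.
avocado + carrots with both tight: 1.333 servings and 2.333 servings → $2.12.
The minimum over all feasible corners is $1.25.

$1.25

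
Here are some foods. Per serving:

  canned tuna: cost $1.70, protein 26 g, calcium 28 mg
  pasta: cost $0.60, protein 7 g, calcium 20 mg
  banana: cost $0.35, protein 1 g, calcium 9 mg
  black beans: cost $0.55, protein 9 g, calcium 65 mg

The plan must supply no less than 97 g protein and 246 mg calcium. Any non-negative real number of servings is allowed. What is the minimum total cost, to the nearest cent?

$5.93

The cheapest plan sits at a corner of the feasible region — with two constraints it uses at most two foods.
canned tuna only: max(97/26, 246/28) = 8.786 servings → $14.94.
pasta only: max(97/7, 246/20) = 13.86 servings → $8.31.
banana only: max(97/1, 246/9) = 97 servings → $33.95.
black beans only: max(97/9, 246/65) = 10.78 servings → $5.93.
canned tuna + pasta with both tight: 0.6728 servings and 11.36 servings → $7.96.
canned tuna + banana with both tight: 3.044 servings and 17.86 servings → $11.43.
canned tuna + black beans with both tight: 2.845 servings and 2.559 servings → $6.24.
pasta + banana: the both-tight solution has a negative serving — not a feasible corner.
pasta + black beans: the both-tight solution has a negative serving — not a feasible corner.
banana + black beans: intersection lies outside the first quadrant.
So the least-cost plan costs $5.93.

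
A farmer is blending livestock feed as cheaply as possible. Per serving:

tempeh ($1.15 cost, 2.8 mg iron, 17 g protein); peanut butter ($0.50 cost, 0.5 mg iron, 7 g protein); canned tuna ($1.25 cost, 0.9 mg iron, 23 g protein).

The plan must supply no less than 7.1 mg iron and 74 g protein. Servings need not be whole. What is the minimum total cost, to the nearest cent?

Minimising a linear cost over {iron ≥ 7.1, protein ≥ 74, servings ≥ 0} — the optimum is at a vertex, using one or two foods.
tempeh only: max(7.1/2.8, 74/17) = 4.353 servings → $5.01.
peanut butter only: max(7.1/0.5, 74/7) = 14.2 servings → $7.10.
canned tuna only: max(7.1/0.9, 74/23) = 7.889 servings → $9.86.
tempeh + peanut butter with both tight: 1.144 servings and 7.793 servings → $5.21.
tempeh + canned tuna with both tight: 1.969 servings and 1.762 servings → $4.47.
peanut butter + canned tuna: intersection lies outside the first quadrant.
Cheapest feasible corner: $4.47.

$4.47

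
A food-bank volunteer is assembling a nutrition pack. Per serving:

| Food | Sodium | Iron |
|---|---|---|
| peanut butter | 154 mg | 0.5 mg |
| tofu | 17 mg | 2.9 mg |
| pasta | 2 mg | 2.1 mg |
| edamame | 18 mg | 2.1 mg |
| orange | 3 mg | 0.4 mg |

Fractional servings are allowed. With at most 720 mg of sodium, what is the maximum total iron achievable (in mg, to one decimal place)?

756.0 mg

Iron per mg sodium: pasta 1.05, tofu 0.1706, orange 0.1333, edamame 0.1167, peanut butter 0.003247.
With no serving limits, spend the whole sodium allowance on pasta: 720 mg / 2 mg × 2.1 mg = 756.0 mg.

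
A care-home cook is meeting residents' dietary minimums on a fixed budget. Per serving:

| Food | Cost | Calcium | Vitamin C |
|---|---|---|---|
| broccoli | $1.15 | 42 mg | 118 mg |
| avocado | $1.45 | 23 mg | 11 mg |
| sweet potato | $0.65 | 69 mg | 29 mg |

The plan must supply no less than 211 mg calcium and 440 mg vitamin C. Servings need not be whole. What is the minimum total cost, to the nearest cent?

With two linear requirements the optimum uses one or two foods; enumerate the corners.
broccoli only: max(211/42, 440/118) = 5.024 servings → $5.78.
avocado only: max(211/23, 440/11) = 40 servings → $58.00.
sweet potato only: max(211/69, 440/29) = 15.17 servings → $9.86.
broccoli + avocado with both tight: 3.463 servings and 2.85 servings → $8.11.
broccoli + sweet potato with both tight: 3.501 servings and 0.9269 servings → $4.63.
avocado + sweet potato with both targets exact would need a negative amount; discard.
So the least-cost plan costs $4.63.

$4.63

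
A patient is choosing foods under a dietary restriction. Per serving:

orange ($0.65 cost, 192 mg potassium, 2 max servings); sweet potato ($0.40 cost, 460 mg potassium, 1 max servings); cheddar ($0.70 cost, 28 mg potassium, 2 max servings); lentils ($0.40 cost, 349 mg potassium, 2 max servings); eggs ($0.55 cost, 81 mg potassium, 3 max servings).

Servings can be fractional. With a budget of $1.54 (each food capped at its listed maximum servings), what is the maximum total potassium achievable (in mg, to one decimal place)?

1258.4 mg

Potassium per dollar: sweet potato 1150, lentils 872.5, orange 295.4, eggs 147.3, cheddar 40.
Take 1 serving of sweet potato: spends $0.40, +460.0 mg potassium (running total 460.0 mg).
Take 2 servings of lentils: spends $0.80, +698.0 mg potassium (running total 1158.0 mg).
Take 0.5231 servings of orange: spends $0.34, +100.4 mg potassium (running total 1258.4 mg).
Greedy by best ratio exhausts the cost allowance optimally: 1258.4 mg.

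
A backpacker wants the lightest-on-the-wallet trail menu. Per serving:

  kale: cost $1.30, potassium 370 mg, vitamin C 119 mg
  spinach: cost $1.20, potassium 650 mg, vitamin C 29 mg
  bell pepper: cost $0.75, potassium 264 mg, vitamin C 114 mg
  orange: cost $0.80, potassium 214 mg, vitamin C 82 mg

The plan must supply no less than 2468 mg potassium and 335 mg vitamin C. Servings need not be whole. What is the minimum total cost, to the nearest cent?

$5.13

At the optimum either one food covers both requirements or two foods hit both targets exactly; no other combination can be cheaper.
kale only: max(2468/370, 335/119) = 6.67 servings → $8.67.
spinach only: max(2468/650, 335/29) = 11.55 servings → $13.86.
bell pepper only: max(2468/264, 335/114) = 9.348 servings → $7.01.
orange only: max(2468/214, 335/82) = 11.53 servings → $9.23.
kale + spinach with both tight: 2.194 servings and 2.548 servings → $5.91.
kale + bell pepper: intersection lies outside the first quadrant.
kale + orange: intersection lies outside the first quadrant.
spinach + bell pepper with both tight: 2.903 servings and 2.2 servings → $5.13.
spinach + orange with both tight: 2.775 servings and 3.104 servings → $5.81.
bell pepper + orange: intersection lies outside the first quadrant.
Cheapest feasible corner: $5.13.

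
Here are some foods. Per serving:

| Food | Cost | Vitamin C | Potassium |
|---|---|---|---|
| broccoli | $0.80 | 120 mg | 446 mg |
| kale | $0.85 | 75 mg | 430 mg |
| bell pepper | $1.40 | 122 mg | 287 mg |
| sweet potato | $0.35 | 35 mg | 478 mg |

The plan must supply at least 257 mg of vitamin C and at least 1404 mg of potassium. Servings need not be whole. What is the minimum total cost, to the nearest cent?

$1.86

The cheapest plan sits at a corner of the feasible region — with two constraints it uses at most two foods.
broccoli only: max(257/120, 1404/446) = 3.148 servings → $2.52.
kale only: max(257/75, 1404/430) = 3.427 servings → $2.91.
bell pepper only: max(257/122, 1404/287) = 4.892 servings → $6.85.
sweet potato only: max(257/35, 1404/478) = 7.343 servings → $2.57.
broccoli + kale with both tight: 0.2871 servings and 2.967 servings → $2.75.
broccoli + bell pepper: intersection lies outside the first quadrant.
broccoli + sweet potato with both tight: 1.765 servings and 1.29 servings → $1.86.
kale + bell pepper with both tight: 3.153 servings and 0.1684 servings → $2.92.
kale + sweet potato: the both-tight solution has a negative serving — not a feasible corner.
bell pepper + sweet potato with both tight: 1.527 servings and 2.02 servings → $2.84.
So the least-cost plan costs $1.86.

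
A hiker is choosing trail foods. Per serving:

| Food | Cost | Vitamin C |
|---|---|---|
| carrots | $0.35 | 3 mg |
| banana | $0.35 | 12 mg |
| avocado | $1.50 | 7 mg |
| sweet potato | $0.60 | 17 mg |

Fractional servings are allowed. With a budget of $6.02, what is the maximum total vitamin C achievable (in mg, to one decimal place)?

206.4 mg

Vitamin C per dollar: banana 34.29, sweet potato 28.33, carrots 8.571, avocado 4.667.
With no serving limits, spend the whole cost allowance on banana: $6.02 / $0.35 × 12 mg = 206.4 mg.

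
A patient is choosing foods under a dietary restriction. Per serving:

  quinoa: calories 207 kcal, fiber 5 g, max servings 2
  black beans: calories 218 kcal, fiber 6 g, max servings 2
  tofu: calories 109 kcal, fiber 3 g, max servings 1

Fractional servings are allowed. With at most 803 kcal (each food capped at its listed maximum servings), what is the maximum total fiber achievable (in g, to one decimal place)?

Fiber per kcal: black beans 0.02752, tofu 0.02752, quinoa 0.02415.
Take 2 servings of black beans: uses 436 kcal, +12.0 g fiber (running total 12.0 g).
Take 1 serving of tofu: uses 109 kcal, +3.0 g fiber (running total 15.0 g).
Take 1.246 servings of quinoa: uses 258 kcal, +6.2 g fiber (running total 21.2 g).
Greedy by best ratio exhausts the calories allowance optimally: 21.2 g.

21.2 g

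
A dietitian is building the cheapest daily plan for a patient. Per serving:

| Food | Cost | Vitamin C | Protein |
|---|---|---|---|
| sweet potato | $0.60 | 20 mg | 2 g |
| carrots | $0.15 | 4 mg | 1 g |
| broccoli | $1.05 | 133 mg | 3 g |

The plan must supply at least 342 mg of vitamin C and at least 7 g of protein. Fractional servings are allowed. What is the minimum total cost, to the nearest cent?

$2.70

sweet potato only: max(342/20, 7/2) = 17.1 servings → $10.26.
carrots only: max(342/4, 7/1) = 85.5 servings → $12.82.
broccoli only: max(342/133, 7/3) = 2.571 servings → $2.70.
sweet potato + carrots: intersection lies outside the first quadrant.
sweet potato + broccoli: intersection lies outside the first quadrant.
carrots + broccoli with both targets exact would need a negative amount; discard.
Cheapest feasible corner: $2.70.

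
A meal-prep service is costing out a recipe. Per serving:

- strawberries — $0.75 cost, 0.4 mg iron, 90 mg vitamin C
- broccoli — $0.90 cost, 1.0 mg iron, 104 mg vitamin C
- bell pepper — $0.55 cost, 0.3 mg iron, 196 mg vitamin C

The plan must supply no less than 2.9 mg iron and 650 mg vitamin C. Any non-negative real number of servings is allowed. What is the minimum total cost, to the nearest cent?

$3.20

At the optimum either one food covers both requirements or two foods hit both targets exactly; no other combination can be cheaper.
strawberries only: max(2.9/0.4, 650/90) = 7.25 servings → $5.44.
broccoli only: max(2.9/1.0, 650/104) = 6.25 servings → $5.62.
bell pepper only: max(2.9/0.3, 650/196) = 9.667 servings → $5.32.
strawberries + broccoli with both tight: 7.198 servings and 0.02066 servings → $5.42.
strawberries + bell pepper: intersection lies outside the first quadrant.
broccoli + bell pepper with both tight: 2.266 servings and 2.114 servings → $3.20.
The minimum over all feasible corners is $3.20.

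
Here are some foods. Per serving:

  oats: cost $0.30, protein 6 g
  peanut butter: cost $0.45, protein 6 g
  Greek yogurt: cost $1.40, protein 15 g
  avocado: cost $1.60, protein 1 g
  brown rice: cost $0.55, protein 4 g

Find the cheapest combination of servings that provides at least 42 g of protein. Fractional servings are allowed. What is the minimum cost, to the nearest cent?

$2.10

Cost per g of protein: oats $0.0500, peanut butter $0.0750, Greek yogurt $0.0933, brown rice $0.1375, avocado $1.6000.
With no serving limits, use only oats: 42 g / 6 g = 7 servings × $0.30 = $2.10.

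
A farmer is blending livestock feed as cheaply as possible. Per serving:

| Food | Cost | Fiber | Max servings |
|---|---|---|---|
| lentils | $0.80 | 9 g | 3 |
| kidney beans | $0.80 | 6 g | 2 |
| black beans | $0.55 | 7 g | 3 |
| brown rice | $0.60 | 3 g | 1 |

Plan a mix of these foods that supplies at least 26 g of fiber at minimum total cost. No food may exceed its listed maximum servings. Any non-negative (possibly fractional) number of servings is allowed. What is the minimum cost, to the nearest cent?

$2.09

Cost per g of fiber: black beans $0.0786, lentils $0.0889, kidney beans $0.1333, brown rice $0.2000.
Take 3 servings of black beans: +21.0 g fiber for $1.65 (total $1.65, still need 5.0 g).
Take 0.5556 servings of lentils: +5.0 g fiber for $0.44 (total $2.09, still need 0.0 g).
Greedy by cheapest-per-g is optimal for a single linear constraint, so the minimum cost is $2.09.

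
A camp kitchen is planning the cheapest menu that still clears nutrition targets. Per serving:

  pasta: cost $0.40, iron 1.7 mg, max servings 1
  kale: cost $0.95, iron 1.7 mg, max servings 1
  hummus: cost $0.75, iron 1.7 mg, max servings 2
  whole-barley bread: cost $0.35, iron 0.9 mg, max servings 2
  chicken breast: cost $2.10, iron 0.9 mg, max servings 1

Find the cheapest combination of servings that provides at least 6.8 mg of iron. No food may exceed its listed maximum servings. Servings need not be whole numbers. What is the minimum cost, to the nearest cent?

Cost per mg of iron: pasta $0.2353, whole-barley bread $0.3889, hummus $0.4412, kale $0.5588, chicken breast $2.3333.
Take 1 serving of pasta: +1.7 mg iron for $0.40 (total $0.40, still need 5.1 mg).
Take 2 servings of whole-barley bread: +1.8 mg iron for $0.70 (total $1.10, still need 3.3 mg).
Take 1.941 servings of hummus: +3.3 mg iron for $1.46 (total $2.56, still need 0.0 mg).
Filling from the cheapest source first is optimal under one linear minimum: $2.56.

$2.56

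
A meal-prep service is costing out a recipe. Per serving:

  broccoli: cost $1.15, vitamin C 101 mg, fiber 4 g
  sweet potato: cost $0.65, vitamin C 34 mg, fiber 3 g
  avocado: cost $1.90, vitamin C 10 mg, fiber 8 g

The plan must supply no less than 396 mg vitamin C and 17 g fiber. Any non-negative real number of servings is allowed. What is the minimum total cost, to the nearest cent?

$4.72

Minimising a linear cost over {vitamin C ≥ 396, fiber ≥ 17, servings ≥ 0} — the optimum is at a vertex, using one or two foods.
broccoli only: max(396/101, 17/4) = 4.25 servings → $4.89.
sweet potato only: max(396/34, 17/3) = 11.65 servings → $7.57.
avocado only: max(396/10, 17/8) = 39.6 servings → $75.24.
broccoli + sweet potato with both tight: 3.653 servings and 0.7964 servings → $4.72.
broccoli + avocado with both tight: 3.904 servings and 0.1732 servings → $4.82.
sweet potato + avocado: intersection lies outside the first quadrant.
So the least-cost plan costs $4.72.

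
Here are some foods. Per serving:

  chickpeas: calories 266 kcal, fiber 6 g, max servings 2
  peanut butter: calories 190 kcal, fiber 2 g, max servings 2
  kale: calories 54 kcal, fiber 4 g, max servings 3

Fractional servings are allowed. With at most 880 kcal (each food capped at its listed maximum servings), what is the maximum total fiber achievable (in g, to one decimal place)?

26.0 g

Fiber per kcal: kale 0.07407, chickpeas 0.02256, peanut butter 0.01053.
Take 3 servings of kale: uses 162 kcal, +12.0 g fiber (running total 12.0 g).
Take 2 servings of chickpeas: uses 532 kcal, +12.0 g fiber (running total 24.0 g).
Take 0.9789 servings of peanut butter: uses 186 kcal, +2.0 g fiber (running total 26.0 g).
Filling greedily by fiber-per-kcal is optimal for one linear limit, giving 26.0 g.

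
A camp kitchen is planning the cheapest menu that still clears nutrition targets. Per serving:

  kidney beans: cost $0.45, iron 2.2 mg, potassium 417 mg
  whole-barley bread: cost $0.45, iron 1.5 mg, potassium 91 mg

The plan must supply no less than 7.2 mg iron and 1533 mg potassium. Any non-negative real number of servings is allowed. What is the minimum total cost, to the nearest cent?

Check every corner: each single food scaled to meet both minima, and each pair solved so both constraints bind.
kidney beans only: max(7.2/2.2, 1533/417) = 3.676 servings → $1.65.
whole-barley bread only: max(7.2/1.5, 1533/91) = 16.85 servings → $7.58.
kidney beans + whole-barley bread: the both-tight solution has a negative serving — not a feasible corner.
So the least-cost plan costs $1.65.

$1.65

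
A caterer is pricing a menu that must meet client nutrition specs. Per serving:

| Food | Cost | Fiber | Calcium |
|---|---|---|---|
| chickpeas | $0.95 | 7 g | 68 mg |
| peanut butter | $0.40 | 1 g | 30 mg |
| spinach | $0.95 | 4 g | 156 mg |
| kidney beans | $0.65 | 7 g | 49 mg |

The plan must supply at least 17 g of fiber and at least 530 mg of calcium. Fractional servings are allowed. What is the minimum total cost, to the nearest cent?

For a min-cost LP with two ≥-constraints, a basic feasible solution has at most two positive variables.
chickpeas only: max(17/7, 530/68) = 7.794 servings → $7.40.
peanut butter only: max(17/1, 530/30) = 17.67 servings → $7.07.
spinach only: max(17/4, 530/156) = 4.25 servings → $4.04.
kidney beans only: max(17/7, 530/49) = 10.82 servings → $7.03.
chickpeas + peanut butter: intersection lies outside the first quadrant.
chickpeas + spinach with both tight: 0.6488 servings and 3.115 servings → $3.58.
chickpeas + kidney beans: the both-tight solution has a negative serving — not a feasible corner.
peanut butter + spinach with both tight: 14.78 servings and 0.5556 servings → $6.44.
peanut butter + kidney beans: intersection lies outside the first quadrant.
spinach + kidney beans with both tight: 3.211 servings and 0.5938 servings → $3.44.
The minimum over all feasible corners is $3.44.

$3.44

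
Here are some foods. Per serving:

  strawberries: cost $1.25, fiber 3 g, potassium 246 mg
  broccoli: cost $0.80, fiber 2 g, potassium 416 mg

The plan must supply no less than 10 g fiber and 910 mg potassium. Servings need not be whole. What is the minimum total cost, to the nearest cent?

$4.00

This is a tiny linear program; its minimum lies at a vertex of the feasible set. List the vertices and price them.
strawberries only: max(10/3, 910/246) = 3.699 servings → $4.62.
broccoli only: max(10/2, 910/416) = 5 servings → $4.00.
strawberries + broccoli with both tight: 3.095 servings and 0.3571 servings → $4.15.
Cheapest feasible corner: $4.00.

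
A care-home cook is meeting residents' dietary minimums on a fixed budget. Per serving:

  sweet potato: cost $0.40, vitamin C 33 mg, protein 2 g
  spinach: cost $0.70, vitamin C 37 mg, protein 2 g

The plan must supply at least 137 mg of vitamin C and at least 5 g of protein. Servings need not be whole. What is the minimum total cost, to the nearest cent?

$1.66

Compare the cost at each extreme point of the feasible region.
sweet potato only: max(137/33, 5/2) = 4.152 servings → $1.66.
spinach only: max(137/37, 5/2) = 3.703 servings → $2.59.
sweet potato + spinach: intersection lies outside the first quadrant.
Cheapest feasible corner: $1.66.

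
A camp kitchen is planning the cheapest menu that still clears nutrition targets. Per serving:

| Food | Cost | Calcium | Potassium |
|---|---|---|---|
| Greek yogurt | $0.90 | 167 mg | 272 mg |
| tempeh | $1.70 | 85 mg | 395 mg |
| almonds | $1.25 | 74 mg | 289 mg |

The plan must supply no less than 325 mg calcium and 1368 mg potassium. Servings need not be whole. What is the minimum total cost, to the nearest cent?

The cheapest plan sits at a corner of the feasible region — with two constraints it uses at most two foods.
Greek yogurt only: max(325/167, 1368/272) = 5.029 servings → $4.53.
tempeh only: max(325/85, 1368/395) = 3.824 servings → $6.50.
almonds only: max(325/74, 1368/289) = 4.734 servings → $5.92.
Greek yogurt + tempeh with both tight: 0.2823 servings and 3.269 servings → $5.81.
Greek yogurt + almonds: intersection lies outside the first quadrant.
tempeh + almonds with both tight: 1.566 servings and 2.593 servings → $5.90.
The minimum over all feasible corners is $4.53.

$4.53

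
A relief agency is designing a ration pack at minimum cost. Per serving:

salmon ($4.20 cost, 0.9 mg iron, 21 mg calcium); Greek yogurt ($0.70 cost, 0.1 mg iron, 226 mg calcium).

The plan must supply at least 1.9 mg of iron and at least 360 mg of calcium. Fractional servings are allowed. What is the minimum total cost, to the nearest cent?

salmon only: max(1.9/0.9, 360/21) = 17.14 servings → $72.00.
Greek yogurt only: max(1.9/0.1, 360/226) = 19 servings → $13.30.
salmon + Greek yogurt with both tight: 1.954 servings and 1.411 servings → $9.20.
The minimum over all feasible corners is $9.20.

$9.20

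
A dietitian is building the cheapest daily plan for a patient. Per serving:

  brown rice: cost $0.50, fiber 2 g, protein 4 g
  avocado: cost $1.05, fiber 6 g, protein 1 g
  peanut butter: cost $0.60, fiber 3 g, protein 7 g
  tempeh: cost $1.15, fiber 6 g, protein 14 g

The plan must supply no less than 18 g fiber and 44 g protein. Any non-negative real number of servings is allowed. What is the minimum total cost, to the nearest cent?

With two linear requirements the optimum uses one or two foods; enumerate the corners.
brown rice only: max(18/2, 44/4) = 11 servings → $5.50.
avocado only: max(18/6, 44/1) = 44 servings → $46.20.
peanut butter only: max(18/3, 44/7) = 6.286 servings → $3.77.
tempeh only: max(18/6, 44/14) = 3.143 servings → $3.61.
brown rice + avocado: intersection lies outside the first quadrant.
brown rice + peanut butter: the both-tight solution has a negative serving — not a feasible corner.
brown rice + tempeh with both targets exact would need a negative amount; discard.
avocado + peanut butter: the both-tight solution has a negative serving — not a feasible corner.
avocado + tempeh with both targets exact would need a negative amount; discard.
peanut butter + tempeh (both tight): parallel constraints — no distinct corner.
Cheapest feasible corner: $3.61.

$3.61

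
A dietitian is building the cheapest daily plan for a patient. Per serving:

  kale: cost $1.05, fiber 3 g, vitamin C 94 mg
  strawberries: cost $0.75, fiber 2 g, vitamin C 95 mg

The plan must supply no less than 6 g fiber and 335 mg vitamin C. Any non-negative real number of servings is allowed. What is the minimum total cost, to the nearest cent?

kale only: max(6/3, 335/94) = 3.564 servings → $3.74.
strawberries only: max(6/2, 335/95) = 3.526 servings → $2.64.
kale + strawberries: intersection lies outside the first quadrant.
The minimum over all feasible corners is $2.64.

$2.64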